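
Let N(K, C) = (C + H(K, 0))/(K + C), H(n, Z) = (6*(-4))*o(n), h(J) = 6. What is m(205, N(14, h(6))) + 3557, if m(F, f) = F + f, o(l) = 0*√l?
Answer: 37623/10 ≈ 3762.3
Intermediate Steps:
o(l) = 0
H(n, Z) = 0 (H(n, Z) = (6*(-4))*0 = -24*0 = 0)
N(K, C) = C/(C + K) (N(K, C) = (C + 0)/(K + C) = C/(C + K))
m(205, N(14, h(6))) + 3557 = (205 + 6/(6 + 14)) + 3557 = (205 + 6/20) + 3557 = (205 + 6*(1/20)) + 3557 = (205 + 3/10) + 3557 = 2053/10 + 3557 = 37623/10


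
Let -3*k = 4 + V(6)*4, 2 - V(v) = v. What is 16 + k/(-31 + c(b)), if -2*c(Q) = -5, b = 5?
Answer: 904/57 ≈ 15.860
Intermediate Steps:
V(v) = 2 - v
c(Q) = 5/2 (c(Q) = -½*(-5) = 5/2)
k = 4 (k = -(4 + (2 - 1*6)*4)/3 = -(4 + (2 - 6)*4)/3 = -(4 - 4*4)/3 = -(4 - 16)/3 = -⅓*(-12) = 4)
16 + k/(-31 + c(b)) = 16 + 4/(-31 + 5/2) = 16 + 4/(-57/2) = 16 - 2/57*4 = 16 - 8/57 = 904/57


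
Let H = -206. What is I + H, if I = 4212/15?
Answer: 374/5 ≈ 74.800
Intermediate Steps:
I = 1404/5 (I = 4212*(1/15) = 1404/5 ≈ 280.80)
I + H = 1404/5 - 206 = 374/5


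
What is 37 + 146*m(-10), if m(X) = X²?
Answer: 14637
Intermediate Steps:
37 + 146*m(-10) = 37 + 146*(-10)² = 37 + 146*100 = 37 + 14600 = 14637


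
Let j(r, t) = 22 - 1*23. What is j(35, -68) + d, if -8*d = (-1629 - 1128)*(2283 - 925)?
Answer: 1871999/4 ≈ 4.6800e+5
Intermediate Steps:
j(r, t) = -1 (j(r, t) = 22 - 23 = -1)
d = 1872003/4 (d = -(-1629 - 1128)*(2283 - 925)/8 = -(-2757)*1358/8 = -1/8*(-3744006) = 1872003/4 ≈ 4.6800e+5)
j(35, -68) + d = -1 + 1872003/4 = 1871999/4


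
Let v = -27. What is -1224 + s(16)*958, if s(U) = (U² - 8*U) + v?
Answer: 95534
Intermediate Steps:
s(U) = -27 + U² - 8*U (s(U) = (U² - 8*U) - 27 = -27 + U² - 8*U)
-1224 + s(16)*958 = -1224 + (-27 + 16² - 8*16)*958 = -1224 + (-27 + 256 - 128)*958 = -1224 + 101*958 = -1224 + 96758 = 95534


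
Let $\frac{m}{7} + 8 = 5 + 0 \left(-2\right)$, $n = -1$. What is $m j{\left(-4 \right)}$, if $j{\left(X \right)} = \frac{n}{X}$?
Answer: $- \frac{21}{4} \approx -5.25$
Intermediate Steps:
$j{\left(X \right)} = - \frac{1}{X}$
$m = -21$ ($m = -56 + 7 \left(5 + 0 \left(-2\right)\right) = -56 + 7 \left(5 + 0\right) = -56 + 7 \cdot 5 = -56 + 35 = -21$)
$m j{\left(-4 \right)} = - 21 \left(- \frac{1}{-4}\right) = - 21 \left(\left(-1\right) \left(- \frac{1}{4}\right)\right) = \left(-21\right) \frac{1}{4} = - \frac{21}{4}$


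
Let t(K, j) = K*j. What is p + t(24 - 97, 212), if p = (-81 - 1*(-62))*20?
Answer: -15856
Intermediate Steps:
p = -380 (p = (-81 + 62)*20 = -19*20 = -380)
p + t(24 - 97, 212) = -380 + (24 - 97)*212 = -380 - 73*212 = -380 - 15476 = -15856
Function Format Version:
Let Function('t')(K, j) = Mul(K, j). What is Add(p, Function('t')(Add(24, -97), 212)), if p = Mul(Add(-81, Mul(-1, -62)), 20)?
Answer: -15856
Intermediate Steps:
p = -380 (p = Mul(Add(-81, 62), 20) = Mul(-19, 20) = -380)
Add(p, Function('t')(Add(24, -97), 212)) = Add(-380, Mul(Add(24, -97), 212)) = Add(-380, Mul(-73, 212)) = Add(-380, -15476) = -15856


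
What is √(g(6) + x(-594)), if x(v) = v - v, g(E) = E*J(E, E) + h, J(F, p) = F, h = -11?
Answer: 5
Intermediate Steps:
g(E) = -11 + E² (g(E) = E*E - 11 = E² - 11 = -11 + E²)
x(v) = 0
√(g(6) + x(-594)) = √((-11 + 6²) + 0) = √((-11 + 36) + 0) = √(25 + 0) = √25 = 5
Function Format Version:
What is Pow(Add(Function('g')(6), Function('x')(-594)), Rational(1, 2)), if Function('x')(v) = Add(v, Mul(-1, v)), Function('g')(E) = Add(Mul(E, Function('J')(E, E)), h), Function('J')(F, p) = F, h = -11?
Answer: 5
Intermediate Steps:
Function('g')(E) = Add(-11, Pow(E, 2)) (Function('g')(E) = Add(Mul(E, E), -11) = Add(Pow(E, 2), -11) = Add(-11, Pow(E, 2)))
Function('x')(v) = 0
Pow(Add(Function('g')(6), Function('x')(-594)), Rational(1, 2)) = Pow(Add(Add(-11, Pow(6, 2)), 0), Rational(1, 2)) = Pow(Add(Add(-11, 36), 0), Rational(1, 2)) = Pow(Add(25, 0), Rational(1, 2)) = Pow(25, Rational(1, 2)) = 5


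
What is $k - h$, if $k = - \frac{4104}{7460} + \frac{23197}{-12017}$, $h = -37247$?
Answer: $\frac{834713184288}{22411705} \approx 37245.0$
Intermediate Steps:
$k = - \frac{55591847}{22411705}$ ($k = \left(-4104\right) \frac{1}{7460} + 23197 \left(- \frac{1}{12017}\right) = - \frac{1026}{1865} - \frac{23197}{12017} = - \frac{55591847}{22411705} \approx -2.4805$)
$k - h = - \frac{55591847}{22411705} - -37247 = - \frac{55591847}{22411705} + 37247 = \frac{834713184288}{22411705}$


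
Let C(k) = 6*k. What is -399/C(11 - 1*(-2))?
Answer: -133/26 ≈ -5.1154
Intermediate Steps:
-399/C(11 - 1*(-2)) = -399*1/(6*(11 - 1*(-2))) = -399*1/(6*(11 + 2)) = -399/(6*13) = -399/78 = -399*1/78 = -133/26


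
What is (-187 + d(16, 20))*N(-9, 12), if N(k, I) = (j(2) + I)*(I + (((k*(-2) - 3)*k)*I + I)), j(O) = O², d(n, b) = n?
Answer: 4366656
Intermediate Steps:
N(k, I) = (4 + I)*(2*I + I*k*(-3 - 2*k)) (N(k, I) = (2² + I)*(I + (((k*(-2) - 3)*k)*I + I)) = (4 + I)*(I + (((-2*k - 3)*k)*I + I)) = (4 + I)*(I + (((-3 - 2*k)*k)*I + I)) = (4 + I)*(I + ((k*(-3 - 2*k))*I + I)) = (4 + I)*(I + (I*k*(-3 - 2*k) + I)) = (4 + I)*(I + (I + I*k*(-3 - 2*k))) = (4 + I)*(2*I + I*k*(-3 - 2*k)))
(-187 + d(16, 20))*N(-9, 12) = (-187 + 16)*(12*(8 - 12*(-9) - 8*(-9)² + 2*12 - 3*12*(-9) - 2*12*(-9)²)) = -2052*(8 + 108 - 8*81 + 24 + 324 - 2*12*81) = -2052*(8 + 108 - 648 + 24 + 324 - 1944) = -2052*(-2128) = -171*(-25536) = 4366656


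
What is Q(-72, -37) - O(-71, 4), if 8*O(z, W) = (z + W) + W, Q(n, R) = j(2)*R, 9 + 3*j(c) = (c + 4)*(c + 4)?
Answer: -2601/8 ≈ -325.13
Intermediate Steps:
j(c) = -3 + (4 + c)²/3 (j(c) = -3 + ((c + 4)*(c + 4))/3 = -3 + ((4 + c)*(4 + c))/3 = -3 + (4 + c)²/3)
Q(n, R) = 9*R (Q(n, R) = (-3 + (4 + 2)²/3)*R = (-3 + (⅓)*6²)*R = (-3 + (⅓)*36)*R = (-3 + 12)*R = 9*R)
O(z, W) = W/4 + z/8 (O(z, W) = ((z + W) + W)/8 = ((W + z) + W)/8 = (z + 2*W)/8 = W/4 + z/8)
Q(-72, -37) - O(-71, 4) = 9*(-37) - ((¼)*4 + (⅛)*(-71)) = -333 - (1 - 71/8) = -333 - 1*(-63/8) = -333 + 63/8 = -2601/8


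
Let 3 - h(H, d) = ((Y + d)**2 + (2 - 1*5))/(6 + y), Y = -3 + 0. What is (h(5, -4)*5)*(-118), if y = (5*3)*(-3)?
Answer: -96170/39 ≈ -2465.9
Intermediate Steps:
Y = -3
y = -45 (y = 15*(-3) = -45)
h(H, d) = 38/13 + (-3 + d)**2/39 (h(H, d) = 3 - ((-3 + d)**2 + (2 - 1*5))/(6 - 45) = 3 - ((-3 + d)**2 + (2 - 5))/(-39) = 3 - ((-3 + d)**2 - 3)*(-1)/39 = 3 - (-3 + (-3 + d)**2)*(-1)/39 = 3 - (1/13 - (-3 + d)**2/39) = 3 + (-1/13 + (-3 + d)**2/39) = 38/13 + (-3 + d)**2/39)
(h(5, -4)*5)*(-118) = ((38/13 + (-3 - 4)**2/39)*5)*(-118) = ((38/13 + (1/39)*(-7)**2)*5)*(-118) = ((38/13 + (1/39)*49)*5)*(-118) = ((38/13 + 49/39)*5)*(-118) = ((163/39)*5)*(-118) = (815/39)*(-118) = -96170/39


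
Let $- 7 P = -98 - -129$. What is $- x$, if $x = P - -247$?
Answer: $- \frac{1698}{7} \approx -242.57$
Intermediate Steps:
$P = - \frac{31}{7}$ ($P = - \frac{-98 - -129}{7} = - \frac{-98 + 129}{7} = \left(- \frac{1}{7}\right) 31 = - \frac{31}{7} \approx -4.4286$)
$x = \frac{1698}{7}$ ($x = - \frac{31}{7} - -247 = - \frac{31}{7} + 247 = \frac{1698}{7} \approx 242.57$)
$- x = \left(-1\right) \frac{1698}{7} = - \frac{1698}{7}$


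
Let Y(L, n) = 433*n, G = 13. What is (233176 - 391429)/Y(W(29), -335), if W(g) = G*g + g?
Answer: 158253/145055 ≈ 1.0910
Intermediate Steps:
W(g) = 14*g (W(g) = 13*g + g = 14*g)
(233176 - 391429)/Y(W(29), -335) = (233176 - 391429)/((433*(-335))) = -158253/(-145055) = -158253*(-1/145055) = 158253/145055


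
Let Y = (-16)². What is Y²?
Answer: 65536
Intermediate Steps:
Y = 256
Y² = 256² = 65536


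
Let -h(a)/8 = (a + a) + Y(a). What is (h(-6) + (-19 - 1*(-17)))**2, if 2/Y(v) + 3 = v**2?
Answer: 9523396/1089 ≈ 8745.1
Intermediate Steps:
Y(v) = 2/(-3 + v**2)
h(a) = -16*a - 16/(-3 + a**2) (h(a) = -8*((a + a) + 2/(-3 + a**2)) = -8*(2*a + 2/(-3 + a**2)) = -16*a - 16/(-3 + a**2))
(h(-6) + (-19 - 1*(-17)))**2 = (16*(-1 - 1*(-6)**3 + 3*(-6))/(-3 + (-6)**2) + (-19 - 1*(-17)))**2 = (16*(-1 - 1*(-216) - 18)/(-3 + 36) + (-19 + 17))**2 = (16*(-1 + 216 - 18)/33 - 2)**2 = (16*(1/33)*197 - 2)**2 = (3152/33 - 2)**2 = (3086/33)**2 = 9523396/1089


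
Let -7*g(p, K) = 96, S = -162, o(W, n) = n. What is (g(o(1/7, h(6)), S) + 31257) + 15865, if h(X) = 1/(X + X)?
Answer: 329758/7 ≈ 47108.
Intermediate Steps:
h(X) = 1/(2*X)
g(p, K) = -96/7 (g(p, K) = -⅐*96 = -96/7)
(g(o(1/7, h(6)), S) + 31257) + 15865 = (-96/7 + 31257) + 15865 = 218703/7 + 15865 = 329758/7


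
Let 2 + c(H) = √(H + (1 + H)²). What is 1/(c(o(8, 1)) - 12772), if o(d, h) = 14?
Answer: -12774/163174837 - √239/163174837 ≈ -7.8379e-5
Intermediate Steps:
c(H) = -2 + √(H + (1 + H)²)
1/(c(o(8, 1)) - 12772) = 1/((-2 + √(14 + (1 + 14)²)) - 12772) = 1/((-2 + √(14 + 15²)) - 12772) = 1/((-2 + √(14 + 225)) - 12772) = 1/((-2 + √239) - 12772) = 1/(-12774 + √239)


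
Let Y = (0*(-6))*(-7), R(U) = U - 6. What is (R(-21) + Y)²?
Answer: 729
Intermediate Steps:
R(U) = -6 + U
Y = 0 (Y = 0*(-7) = 0)
(R(-21) + Y)² = ((-6 - 21) + 0)² = (-27 + 0)² = (-27)² = 729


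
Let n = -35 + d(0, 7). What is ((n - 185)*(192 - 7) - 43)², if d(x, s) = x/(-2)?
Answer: 1659992049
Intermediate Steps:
d(x, s) = -x/2 (d(x, s) = x*(-½) = -x/2)
n = -35 (n = -35 - ½*0 = -35 + 0 = -35)
((n - 185)*(192 - 7) - 43)² = ((-35 - 185)*(192 - 7) - 43)² = (-220*185 - 43)² = (-40700 - 43)² = (-40743)² = 1659992049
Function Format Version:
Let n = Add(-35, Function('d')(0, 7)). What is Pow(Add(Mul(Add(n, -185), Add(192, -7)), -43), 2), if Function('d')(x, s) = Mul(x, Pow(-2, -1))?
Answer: 1659992049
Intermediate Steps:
Function('d')(x, s) = Mul(Rational(-1, 2), x) (Function('d')(x, s) = Mul(x, Rational(-1, 2)) = Mul(Rational(-1, 2), x))
n = -35 (n = Add(-35, Mul(Rational(-1, 2), 0)) = Add(-35, 0) = -35)
Pow(Add(Mul(Add(n, -185), Add(192, -7)), -43), 2) = Pow(Add(Mul(Add(-35, -185), Add(192, -7)), -43), 2) = Pow(Add(Mul(-220, 185), -43), 2) = Pow(Add(-40700, -43), 2) = Pow(-40743, 2) = 1659992049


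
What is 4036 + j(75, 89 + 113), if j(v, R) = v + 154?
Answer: 4265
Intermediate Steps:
j(v, R) = 154 + v
4036 + j(75, 89 + 113) = 4036 + (154 + 75) = 4036 + 229 = 4265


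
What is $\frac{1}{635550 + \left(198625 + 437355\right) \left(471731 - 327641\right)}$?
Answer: $\frac{1}{91638993750} \approx 1.0912 \cdot 10^{-11}$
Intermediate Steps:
$\frac{1}{635550 + \left(198625 + 437355\right) \left(471731 - 327641\right)} = \frac{1}{635550 + 635980 \cdot 144090} = \frac{1}{635550 + 91638358200} = \frac{1}{91638993750}$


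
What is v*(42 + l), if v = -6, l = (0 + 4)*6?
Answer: -396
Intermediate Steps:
l = 24 (l = 4*6 = 24)
v*(42 + l) = -6*(42 + 24) = -6*66 = -396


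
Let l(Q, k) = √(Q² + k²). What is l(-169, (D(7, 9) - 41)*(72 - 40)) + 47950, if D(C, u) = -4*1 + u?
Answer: 47950 + √1355665 ≈ 49114.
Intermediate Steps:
D(C, u) = -4 + u
l(-169, (D(7, 9) - 41)*(72 - 40)) + 47950 = √((-169)² + (((-4 + 9) - 41)*(72 - 40))²) + 47950 = √(28561 + ((5 - 41)*32)²) + 47950 = √(28561 + (-36*32)²) + 47950 = √(28561 + (-1152)²) + 47950 = √(28561 + 1327104) + 47950 = √1355665 + 47950 = 47950 + √1355665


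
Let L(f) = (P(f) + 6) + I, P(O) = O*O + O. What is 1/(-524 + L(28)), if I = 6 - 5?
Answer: 1/295 ≈ 0.0033898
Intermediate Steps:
I = 1
P(O) = O + O² (P(O) = O² + O = O + O²)
L(f) = 7 + f*(1 + f) (L(f) = (f*(1 + f) + 6) + 1 = (6 + f*(1 + f)) + 1 = 7 + f*(1 + f))
1/(-524 + L(28)) = 1/(-524 + (7 + 28*(1 + 28))) = 1/(-524 + (7 + 28*29)) = 1/(-524 + (7 + 812)) = 1/(-524 + 819) = 1/295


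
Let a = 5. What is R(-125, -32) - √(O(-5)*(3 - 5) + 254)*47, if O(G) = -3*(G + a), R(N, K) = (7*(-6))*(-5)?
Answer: 210 - 47*√254 ≈ -539.06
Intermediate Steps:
R(N, K) = 210 (R(N, K) = -42*(-5) = 210)
O(G) = -15 - 3*G (O(G) = -3*(G + 5) = -3*(5 + G) = -15 - 3*G)
R(-125, -32) - √(O(-5)*(3 - 5) + 254)*47 = 210 - √((-15 - 3*(-5))*(3 - 5) + 254)*47 = 210 - √((-15 + 15)*(-2) + 254)*47 = 210 - √(0*(-2) + 254)*47 = 210 - √(0 + 254)*47 = 210 - √254*47 = 210 - 47*√254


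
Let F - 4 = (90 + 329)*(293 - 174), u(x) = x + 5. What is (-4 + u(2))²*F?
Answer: 448785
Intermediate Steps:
u(x) = 5 + x
F = 49865 (F = 4 + (90 + 329)*(293 - 174) = 4 + 419*119 = 4 + 49861 = 49865)
(-4 + u(2))²*F = (-4 + (5 + 2))²*49865 = (-4 + 7)²*49865 = 3²*49865 = 9*49865 = 448785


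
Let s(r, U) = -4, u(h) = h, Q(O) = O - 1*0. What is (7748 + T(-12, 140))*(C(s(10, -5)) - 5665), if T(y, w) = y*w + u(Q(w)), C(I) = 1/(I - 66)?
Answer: -1230894304/35 ≈ -3.5168e+7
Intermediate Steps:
Q(O) = O (Q(O) = O + 0 = O)
C(I) = 1/(-66 + I)
T(y, w) = w + w*y (T(y, w) = y*w + w = w*y + w = w + w*y)
(7748 + T(-12, 140))*(C(s(10, -5)) - 5665) = (7748 + 140*(1 - 12))*(1/(-66 - 4) - 5665) = (7748 + 140*(-11))*(1/(-70) - 5665) = (7748 - 1540)*(-1/70 - 5665) = 6208*(-396551/70) = -1230894304/35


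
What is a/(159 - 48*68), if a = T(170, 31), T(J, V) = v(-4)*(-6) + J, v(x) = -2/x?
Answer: -167/3105 ≈ -0.053784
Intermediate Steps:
T(J, V) = -3 + J (T(J, V) = -2/(-4)*(-6) + J = -2*(-¼)*(-6) + J = (½)*(-6) + J = -3 + J)
a = 167 (a = -3 + 170 = 167)
a/(159 - 48*68) = 167/(159 - 48*68) = 167/(159 - 3264) = 167/(-3105) = 167*(-1/3105) = -167/3105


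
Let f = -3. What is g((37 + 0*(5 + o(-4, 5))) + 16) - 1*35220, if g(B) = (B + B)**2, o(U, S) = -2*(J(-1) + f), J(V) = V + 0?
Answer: -23984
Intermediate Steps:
J(V) = V
o(U, S) = 8 (o(U, S) = -2*(-1 - 3) = -2*(-4) = 8)
g(B) = 4*B**2 (g(B) = (2*B)**2 = 4*B**2)
g((37 + 0*(5 + o(-4, 5))) + 16) - 1*35220 = 4*((37 + 0*(5 + 8)) + 16)**2 - 1*35220 = 4*((37 + 0*13) + 16)**2 - 35220 = 4*((37 + 0) + 16)**2 - 35220 = 4*(37 + 16)**2 - 35220 = 4*53**2 - 35220 = 4*2809 - 35220 = 11236 - 35220 = -23984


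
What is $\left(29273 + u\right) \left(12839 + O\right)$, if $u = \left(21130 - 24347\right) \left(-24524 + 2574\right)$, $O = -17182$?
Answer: $-306800043089$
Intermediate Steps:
$u = 70613150$ ($u = \left(-3217\right) \left(-21950\right) = 70613150$)
$\left(29273 + u\right) \left(12839 + O\right) = \left(29273 + 70613150\right) \left(12839 - 17182\right) = 70642423 \left(-4343\right) = -306800043089$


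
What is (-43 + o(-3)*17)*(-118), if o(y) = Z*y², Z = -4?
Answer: 77290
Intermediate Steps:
o(y) = -4*y²
(-43 + o(-3)*17)*(-118) = (-43 - 4*(-3)²*17)*(-118) = (-43 - 4*9*17)*(-118) = (-43 - 36*17)*(-118) = (-43 - 612)*(-118) = -655*(-118) = 77290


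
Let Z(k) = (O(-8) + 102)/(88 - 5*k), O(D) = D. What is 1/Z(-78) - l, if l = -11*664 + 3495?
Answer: 179262/47 ≈ 3814.1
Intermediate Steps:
Z(k) = 94/(88 - 5*k) (Z(k) = (-8 + 102)/(88 - 5*k) = 94/(88 - 5*k))
l = -3809 (l = -7304 + 3495 = -3809)
1/Z(-78) - l = 1/(-94/(-88 + 5*(-78))) - 1*(-3809) = 1/(-94/(-88 - 390)) + 3809 = 1/(-94/(-478)) + 3809 = 1/(-94*(-1/478)) + 3809 = 1/(47/239) + 3809 = 239/47 + 3809 = 179262/47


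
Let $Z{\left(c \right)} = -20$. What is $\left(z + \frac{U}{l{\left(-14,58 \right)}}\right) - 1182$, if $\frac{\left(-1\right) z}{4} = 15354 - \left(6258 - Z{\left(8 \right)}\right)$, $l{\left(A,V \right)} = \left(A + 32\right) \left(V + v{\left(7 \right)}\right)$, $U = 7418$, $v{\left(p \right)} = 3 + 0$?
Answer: $- \frac{20576105}{549} \approx -37479.0$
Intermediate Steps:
$v{\left(p \right)} = 3$
$l{\left(A,V \right)} = \left(3 + V\right) \left(32 + A\right)$ ($l{\left(A,V \right)} = \left(A + 32\right) \left(V + 3\right) = \left(32 + A\right) \left(3 + V\right) = \left(3 + V\right) \left(32 + A\right)$)
$z = -36304$ ($z = - 4 \left(15354 - \left(6258 - -20\right)\right) = - 4 \left(15354 - \left(6258 + 20\right)\right) = - 4 \left(15354 - 6278\right) = \left(-4\right) 9076 = -36304$)
$\left(z + \frac{U}{l{\left(-14,58 \right)}}\right) - 1182 = \left(-36304 + \frac{7418}{96 + 3 \left(-14\right) + 32 \cdot 58 - 812}\right) - 1182 = \left(-36304 + \frac{7418}{96 - 42 + 1856 - 812}\right) - 1182 = \left(-36304 + \frac{7418}{1098}\right) - 1182 = \left(-36304 + 7418 \cdot \frac{1}{1098}\right) - 1182 = \left(-36304 + \frac{3709}{549}\right) - 1182 = - \frac{19927187}{549} - 1182 = - \frac{20576105}{549}$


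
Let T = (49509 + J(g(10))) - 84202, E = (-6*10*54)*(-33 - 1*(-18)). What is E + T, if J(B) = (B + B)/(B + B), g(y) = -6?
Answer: 13908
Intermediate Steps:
J(B) = 1 (J(B) = (2*B)/((2*B)) = (2*B)*(1/(2*B)) = 1)
E = 48600 (E = (-60*54)*(-33 + 18) = -3240*(-15) = 48600)
T = -34692 (T = (49509 + 1) - 84202 = 49510 - 84202 = -34692)
E + T = 48600 - 34692 = 13908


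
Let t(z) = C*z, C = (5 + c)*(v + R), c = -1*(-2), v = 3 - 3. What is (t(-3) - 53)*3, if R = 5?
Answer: -474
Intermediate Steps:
v = 0
c = 2
C = 35 (C = (5 + 2)*(0 + 5) = 7*5 = 35)
t(z) = 35*z
(t(-3) - 53)*3 = (35*(-3) - 53)*3 = (-105 - 53)*3 = -158*3 = -474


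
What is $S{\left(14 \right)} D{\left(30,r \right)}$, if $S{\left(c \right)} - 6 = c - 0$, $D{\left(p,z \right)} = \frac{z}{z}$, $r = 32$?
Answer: $20$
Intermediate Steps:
$D{\left(p,z \right)} = 1$
$S{\left(c \right)} = 6 + c$ ($S{\left(c \right)} = 6 + \left(c - 0\right) = 6 + \left(c + 0\right) = 6 + c$)
$S{\left(14 \right)} D{\left(30,r \right)} = \left(6 + 14\right) 1 = 20 \cdot 1 = 20$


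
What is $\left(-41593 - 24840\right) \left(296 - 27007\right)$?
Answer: $1774491863$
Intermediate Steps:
$\left(-41593 - 24840\right) \left(296 - 27007\right) = \left(-41593 - 24840\right) \left(-26711\right) = \left(-66433\right) \left(-26711\right) = 1774491863$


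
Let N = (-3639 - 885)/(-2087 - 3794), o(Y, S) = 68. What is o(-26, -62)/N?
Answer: 99977/1131 ≈ 88.397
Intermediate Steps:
N = 4524/5881 (N = -4524/(-5881) = -4524*(-1/5881) = 4524/5881 ≈ 0.76926)
o(-26, -62)/N = 68/(4524/5881) = 68*(5881/4524) = 99977/1131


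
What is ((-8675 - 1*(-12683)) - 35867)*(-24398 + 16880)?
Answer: 239515962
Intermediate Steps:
((-8675 - 1*(-12683)) - 35867)*(-24398 + 16880) = ((-8675 + 12683) - 35867)*(-7518) = (4008 - 35867)*(-7518) = -31859*(-7518) = 239515962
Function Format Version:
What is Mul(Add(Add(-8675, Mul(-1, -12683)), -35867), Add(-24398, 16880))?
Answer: 239515962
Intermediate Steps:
Mul(Add(Add(-8675, Mul(-1, -12683)), -35867), Add(-24398, 16880)) = Mul(Add(Add(-8675, 12683), -35867), -7518) = Mul(Add(4008, -35867), -7518) = Mul(-31859, -7518) = 239515962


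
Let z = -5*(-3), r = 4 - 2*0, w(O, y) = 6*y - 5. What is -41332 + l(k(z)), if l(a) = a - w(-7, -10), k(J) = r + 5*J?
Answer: -41188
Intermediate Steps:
w(O, y) = -5 + 6*y
r = 4 (r = 4 + 0 = 4)
z = 15
k(J) = 4 + 5*J
l(a) = 65 + a (l(a) = a - (-5 + 6*(-10)) = a - (-5 - 60) = a - 1*(-65) = a + 65 = 65 + a)
-41332 + l(k(z)) = -41332 + (65 + (4 + 5*15)) = -41332 + (65 + (4 + 75)) = -41332 + (65 + 79) = -41332 + 144 = -41188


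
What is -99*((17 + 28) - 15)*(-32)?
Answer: 95040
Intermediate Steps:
-99*((17 + 28) - 15)*(-32) = -99*(45 - 15)*(-32) = -99*30*(-32) = -2970*(-32) = 95040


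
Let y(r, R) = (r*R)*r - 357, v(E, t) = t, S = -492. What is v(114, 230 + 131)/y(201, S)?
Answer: -361/19877649 ≈ -1.8161e-5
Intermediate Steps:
y(r, R) = -357 + R*r² (y(r, R) = (R*r)*r - 357 = R*r² - 357 = -357 + R*r²)
v(114, 230 + 131)/y(201, S) = (230 + 131)/(-357 - 492*201²) = 361/(-357 - 492*40401) = 361/(-357 - 19877292) = 361/(-19877649) = 361*(-1/19877649) = -361/19877649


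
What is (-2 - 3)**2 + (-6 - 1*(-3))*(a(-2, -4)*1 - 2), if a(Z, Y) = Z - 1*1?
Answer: 40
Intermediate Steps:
a(Z, Y) = -1 + Z (a(Z, Y) = Z - 1 = -1 + Z)
(-2 - 3)**2 + (-6 - 1*(-3))*(a(-2, -4)*1 - 2) = (-2 - 3)**2 + (-6 - 1*(-3))*((-1 - 2)*1 - 2) = (-5)**2 + (-6 + 3)*(-3*1 - 2) = 25 - 3*(-3 - 2) = 25 - 3*(-5) = 25 + 15 = 40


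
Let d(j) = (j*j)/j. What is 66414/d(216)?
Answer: 11069/36 ≈ 307.47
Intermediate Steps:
d(j) = j (d(j) = j**2/j = j)
66414/d(216) = 66414/216 = 66414*(1/216) = 11069/36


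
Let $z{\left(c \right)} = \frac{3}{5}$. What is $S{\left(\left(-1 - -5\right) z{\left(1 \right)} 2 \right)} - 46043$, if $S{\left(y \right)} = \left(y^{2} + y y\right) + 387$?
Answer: $- \frac{1140248}{25} \approx -45610.0$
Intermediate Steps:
$z{\left(c \right)} = \frac{3}{5}$ ($z{\left(c \right)} = 3 \cdot \frac{1}{5} = \frac{3}{5}$)
$S{\left(y \right)} = 387 + 2 y^{2}$ ($S{\left(y \right)} = \left(y^{2} + y^{2}\right) + 387 = 2 y^{2} + 387 = 387 + 2 y^{2}$)
$S{\left(\left(-1 - -5\right) z{\left(1 \right)} 2 \right)} - 46043 = \left(387 + 2 \left(\left(-1 - -5\right) \frac{3}{5} \cdot 2\right)^{2}\right) - 46043 = \left(387 + 2 \left(\left(-1 + 5\right) \frac{3}{5} \cdot 2\right)^{2}\right) - 46043 = \left(387 + 2 \left(4 \cdot \frac{3}{5} \cdot 2\right)^{2}\right) - 46043 = \left(387 + 2 \left(\frac{12}{5} \cdot 2\right)^{2}\right) - 46043 = \left(387 + 2 \left(\frac{24}{5}\right)^{2}\right) - 46043 = \left(387 + 2 \cdot \frac{576}{25}\right) - 46043 = \left(387 + \frac{1152}{25}\right) - 46043 = \frac{10827}{25} - 46043 = - \frac{1140248}{25}$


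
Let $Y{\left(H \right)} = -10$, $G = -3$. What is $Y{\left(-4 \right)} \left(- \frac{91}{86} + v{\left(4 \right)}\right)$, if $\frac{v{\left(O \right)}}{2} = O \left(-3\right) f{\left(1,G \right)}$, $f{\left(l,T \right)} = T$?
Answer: $- \frac{30505}{43} \approx -709.42$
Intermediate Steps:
$v{\left(O \right)} = 18 O$ ($v{\left(O \right)} = 2 O \left(-3\right) \left(-3\right) = 2 - 3 O \left(-3\right) = 2 \cdot 9 O = 18 O$)
$Y{\left(-4 \right)} \left(- \frac{91}{86} + v{\left(4 \right)}\right) = - 10 \left(- \frac{91}{86} + 18 \cdot 4\right) = - 10 \left(\left(-91\right) \frac{1}{86} + 72\right) = - 10 \left(- \frac{91}{86} + 72\right) = \left(-10\right) \frac{6101}{86} = - \frac{30505}{43}$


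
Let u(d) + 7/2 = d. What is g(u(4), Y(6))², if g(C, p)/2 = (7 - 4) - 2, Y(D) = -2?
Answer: 4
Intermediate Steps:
u(d) = -7/2 + d
g(C, p) = 2 (g(C, p) = 2*((7 - 4) - 2) = 2*(3 - 2) = 2*1 = 2)
g(u(4), Y(6))² = 2² = 4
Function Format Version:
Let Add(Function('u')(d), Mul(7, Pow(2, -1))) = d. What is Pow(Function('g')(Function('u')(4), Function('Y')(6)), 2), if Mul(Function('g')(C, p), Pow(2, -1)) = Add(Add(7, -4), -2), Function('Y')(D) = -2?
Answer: 4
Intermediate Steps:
Function('u')(d) = Add(Rational(-7, 2), d)
Function('g')(C, p) = 2 (Function('g')(C, p) = Mul(2, Add(Add(7, -4), -2)) = Mul(2, Add(3, -2)) = Mul(2, 1) = 2)
Pow(Function('g')(Function('u')(4), Function('Y')(6)), 2) = Pow(2, 2) = 4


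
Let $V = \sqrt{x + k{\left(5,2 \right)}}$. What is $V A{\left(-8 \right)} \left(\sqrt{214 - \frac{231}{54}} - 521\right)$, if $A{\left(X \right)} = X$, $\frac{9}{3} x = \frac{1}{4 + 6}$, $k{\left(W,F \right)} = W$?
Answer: $- \frac{604 \sqrt{15}}{9} + \frac{2084 \sqrt{4530}}{15} \approx 9091.0$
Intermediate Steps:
$x = \frac{1}{30}$ ($x = \frac{1}{3 \left(4 + 6\right)} = \frac{1}{3 \cdot 10} = \frac{1}{3} \cdot \frac{1}{10} = \frac{1}{30} \approx 0.033333$)
$V = \frac{\sqrt{4530}}{30}$ ($V = \sqrt{\frac{1}{30} + 5} = \sqrt{\frac{151}{30}} = \frac{\sqrt{4530}}{30} \approx 2.2435$)
$V A{\left(-8 \right)} \left(\sqrt{214 - \frac{231}{54}} - 521\right) = \frac{\sqrt{4530}}{30} \left(-8\right) \left(\sqrt{214 - \frac{231}{54}} - 521\right) = - \frac{4 \sqrt{4530}}{15} \left(\sqrt{214 - \frac{77}{18}} - 521\right) = - \frac{4 \sqrt{4530}}{15} \left(\sqrt{\frac{3775}{18}} - 521\right) = - \frac{4 \sqrt{4530}}{15} \left(\frac{5 \sqrt{302}}{6} - 521\right) = - \frac{4 \sqrt{4530}}{15} \left(-521 + \frac{5 \sqrt{302}}{6}\right) = - \frac{4 \sqrt{4530} \left(-521 + \frac{5 \sqrt{302}}{6}\right)}{15}$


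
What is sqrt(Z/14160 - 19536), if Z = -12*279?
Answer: I*sqrt(6800563905)/590 ≈ 139.77*I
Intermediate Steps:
Z = -3348
sqrt(Z/14160 - 19536) = sqrt(-3348/14160 - 19536) = sqrt(-3348*1/14160 - 19536) = sqrt(-279/1180 - 19536) = sqrt(-23052759/1180) = I*sqrt(6800563905)/590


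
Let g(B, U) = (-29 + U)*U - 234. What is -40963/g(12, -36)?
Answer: -3151/162 ≈ -19.451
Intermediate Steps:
g(B, U) = -234 + U*(-29 + U) (g(B, U) = U*(-29 + U) - 234 = -234 + U*(-29 + U))
-40963/g(12, -36) = -40963/(-234 + (-36)² - 29*(-36)) = -40963/(-234 + 1296 + 1044) = -40963/2106 = -40963*1/2106 = -3151/162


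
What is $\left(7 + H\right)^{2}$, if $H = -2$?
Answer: $25$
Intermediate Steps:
$\left(7 + H\right)^{2} = \left(7 - 2\right)^{2} = 5^{2} = 25$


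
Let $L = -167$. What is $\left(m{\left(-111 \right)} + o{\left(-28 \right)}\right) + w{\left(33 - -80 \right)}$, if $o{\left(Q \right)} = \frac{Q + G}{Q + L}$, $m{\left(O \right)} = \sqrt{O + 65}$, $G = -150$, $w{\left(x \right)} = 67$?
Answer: $\frac{13243}{195} + i \sqrt{46} \approx 67.913 + 6.7823 i$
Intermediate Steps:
$m{\left(O \right)} = \sqrt{65 + O}$
$o{\left(Q \right)} = \frac{-150 + Q}{-167 + Q}$ ($o{\left(Q \right)} = \frac{Q - 150}{Q - 167} = \frac{-150 + Q}{-167 + Q}$)
$\left(m{\left(-111 \right)} + o{\left(-28 \right)}\right) + w{\left(33 - -80 \right)} = \left(\sqrt{65 - 111} + \frac{-150 - 28}{-167 - 28}\right) + 67 = \left(\sqrt{-46} + \frac{1}{-195} \left(-178\right)\right) + 67 = \left(i \sqrt{46} - - \frac{178}{195}\right) + 67 = \left(i \sqrt{46} + \frac{178}{195}\right) + 67 = \left(\frac{178}{195} + i \sqrt{46}\right) + 67 = \frac{13243}{195} + i \sqrt{46}$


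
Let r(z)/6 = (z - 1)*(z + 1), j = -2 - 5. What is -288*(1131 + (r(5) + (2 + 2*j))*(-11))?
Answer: 92448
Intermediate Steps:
j = -7
r(z) = 6*(1 + z)*(-1 + z) (r(z) = 6*((z - 1)*(z + 1)) = 6*((-1 + z)*(1 + z)) = 6*((1 + z)*(-1 + z)) = 6*(1 + z)*(-1 + z))
-288*(1131 + (r(5) + (2 + 2*j))*(-11)) = -288*(1131 + ((-6 + 6*5²) + (2 + 2*(-7)))*(-11)) = -288*(1131 + ((-6 + 6*25) + (2 - 14))*(-11)) = -288*(1131 + ((-6 + 150) - 12)*(-11)) = -288*(1131 + (144 - 12)*(-11)) = -288*(1131 + 132*(-11)) = -288*(1131 - 1452) = -288*(-321) = 92448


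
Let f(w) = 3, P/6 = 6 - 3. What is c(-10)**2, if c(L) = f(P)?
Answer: 9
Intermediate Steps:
P = 18 (P = 6*(6 - 3) = 6*3 = 18)
c(L) = 3
c(-10)**2 = 3**2 = 9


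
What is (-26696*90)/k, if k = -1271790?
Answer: 26696/14131 ≈ 1.8892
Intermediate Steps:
(-26696*90)/k = -26696*90/(-1271790) = -2402640*(-1/1271790) = 26696/14131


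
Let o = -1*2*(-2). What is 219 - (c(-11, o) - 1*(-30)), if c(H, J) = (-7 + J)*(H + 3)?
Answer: 165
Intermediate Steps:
o = 4 (o = -2*(-2) = 4)
c(H, J) = (-7 + J)*(3 + H)
219 - (c(-11, o) - 1*(-30)) = 219 - ((-21 - 7*(-11) + 3*4 - 11*4) - 1*(-30)) = 219 - ((-21 + 77 + 12 - 44) + 30) = 219 - (24 + 30) = 219 - 1*54 = 219 - 54 = 165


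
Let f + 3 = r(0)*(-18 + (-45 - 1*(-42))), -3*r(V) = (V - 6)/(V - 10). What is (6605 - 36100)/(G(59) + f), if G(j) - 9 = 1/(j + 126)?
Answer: -5456575/1888 ≈ -2890.1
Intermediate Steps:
G(j) = 9 + 1/(126 + j) (G(j) = 9 + 1/(j + 126) = 9 + 1/(126 + j))
r(V) = -(-6 + V)/(3*(-10 + V)) (r(V) = -(V - 6)/(3*(V - 10)) = -(-6 + V)/(3*(-10 + V)))
f = 6/5 (f = -3 + ((6 - 1*0)/(3*(-10 + 0)))*(-18 + (-45 - 1*(-42))) = -3 + ((⅓)*(6 + 0)/(-10))*(-18 + (-45 + 42)) = -3 + ((⅓)*(-⅒)*6)*(-18 - 3) = -3 - ⅕*(-21) = -3 + 21/5 = 6/5 ≈ 1.2000)
(6605 - 36100)/(G(59) + f) = (6605 - 36100)/((1135 + 9*59)/(126 + 59) + 6/5) = -29495/((1135 + 531)/185 + 6/5) = -29495/((1/185)*1666 + 6/5) = -29495/(1666/185 + 6/5) = -29495/1888/185 = -29495*185/1888 = -5456575/1888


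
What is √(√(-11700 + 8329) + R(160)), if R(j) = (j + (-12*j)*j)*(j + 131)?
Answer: √(-89348640 + I*√3371) ≈ 0.e-3 + 9452.4*I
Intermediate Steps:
R(j) = (131 + j)*(j - 12*j²) (R(j) = (j - 12*j²)*(131 + j) = (131 + j)*(j - 12*j²))
√(√(-11700 + 8329) + R(160)) = √(√(-11700 + 8329) + 160*(131 - 1571*160 - 12*160²)) = √(√(-3371) + 160*(131 - 251360 - 12*25600)) = √(I*√3371 + 160*(131 - 251360 - 307200)) = √(I*√3371 + 160*(-558429)) = √(I*√3371 - 89348640) = √(-89348640 + I*√3371)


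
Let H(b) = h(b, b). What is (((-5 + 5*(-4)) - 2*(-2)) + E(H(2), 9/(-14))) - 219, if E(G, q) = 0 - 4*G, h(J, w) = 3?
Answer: -252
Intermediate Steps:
H(b) = 3
E(G, q) = -4*G
(((-5 + 5*(-4)) - 2*(-2)) + E(H(2), 9/(-14))) - 219 = (((-5 + 5*(-4)) - 2*(-2)) - 4*3) - 219 = (((-5 - 20) + 4) - 12) - 219 = ((-25 + 4) - 12) - 219 = (-21 - 12) - 219 = -33 - 219 = -252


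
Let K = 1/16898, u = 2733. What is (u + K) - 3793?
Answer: -17911879/16898 ≈ -1060.0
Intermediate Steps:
K = 1/16898 ≈ 5.9179e-5
(u + K) - 3793 = (2733 + 1/16898) - 3793 = 46182235/16898 - 3793 = -17911879/16898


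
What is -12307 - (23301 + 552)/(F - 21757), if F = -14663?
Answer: -149399029/12140 ≈ -12306.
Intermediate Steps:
-12307 - (23301 + 552)/(F - 21757) = -12307 - (23301 + 552)/(-14663 - 21757) = -12307 - 23853/(-36420) = -12307 - 23853*(-1)/36420 = -12307 - 1*(-7951/12140) = -12307 + 7951/12140 = -149399029/12140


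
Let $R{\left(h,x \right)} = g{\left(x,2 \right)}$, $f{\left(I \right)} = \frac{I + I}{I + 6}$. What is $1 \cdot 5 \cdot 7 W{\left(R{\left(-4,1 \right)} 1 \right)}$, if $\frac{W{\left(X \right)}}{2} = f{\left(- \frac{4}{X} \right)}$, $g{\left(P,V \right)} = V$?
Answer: $-70$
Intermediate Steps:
$f{\left(I \right)} = \frac{2 I}{6 + I}$
$R{\left(h,x \right)} = 2$
$W{\left(X \right)} = - \frac{16}{X \left(6 - \frac{4}{X}\right)}$ ($W{\left(X \right)} = 2 \frac{2 \left(- \frac{4}{X}\right)}{6 - \frac{4}{X}} = 2 \left(- \frac{8}{X \left(6 - \frac{4}{X}\right)}\right) = - \frac{16}{X \left(6 - \frac{4}{X}\right)}$)
$1 \cdot 5 \cdot 7 W{\left(R{\left(-4,1 \right)} 1 \right)} = 1 \cdot 5 \cdot 7 \left(- \frac{8}{-2 + 3 \cdot 2 \cdot 1}\right) = 5 \cdot 7 \left(- \frac{8}{-2 + 3 \cdot 2}\right) = 35 \left(- \frac{8}{-2 + 6}\right) = 35 \left(- \frac{8}{4}\right) = 35 \left(\left(-8\right) \frac{1}{4}\right) = 35 \left(-2\right) = -70$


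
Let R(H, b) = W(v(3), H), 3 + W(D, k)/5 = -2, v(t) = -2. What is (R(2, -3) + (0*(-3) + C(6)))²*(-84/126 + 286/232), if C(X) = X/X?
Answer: 9456/29 ≈ 326.07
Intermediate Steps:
W(D, k) = -25 (W(D, k) = -15 + 5*(-2) = -15 - 10 = -25)
R(H, b) = -25
C(X) = 1
(R(2, -3) + (0*(-3) + C(6)))²*(-84/126 + 286/232) = (-25 + (0*(-3) + 1))²*(-84/126 + 286/232) = (-25 + (0 + 1))²*(-84*1/126 + 286*(1/232)) = (-25 + 1)²*(-⅔ + 143/116) = (-24)²*(197/348) = 576*(197/348) = 9456/29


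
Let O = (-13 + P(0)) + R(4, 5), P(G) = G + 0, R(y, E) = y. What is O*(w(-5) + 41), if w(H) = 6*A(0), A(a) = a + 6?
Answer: -693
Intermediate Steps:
A(a) = 6 + a
P(G) = G
O = -9 (O = (-13 + 0) + 4 = -13 + 4 = -9)
w(H) = 36 (w(H) = 6*(6 + 0) = 6*6 = 36)
O*(w(-5) + 41) = -9*(36 + 41) = -9*77 = -693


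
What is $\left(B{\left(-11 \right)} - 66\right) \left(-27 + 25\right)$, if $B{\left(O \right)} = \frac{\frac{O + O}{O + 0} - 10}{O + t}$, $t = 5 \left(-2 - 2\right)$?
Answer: $\frac{4076}{31} \approx 131.48$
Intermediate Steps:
$t = -20$ ($t = 5 \left(-4\right) = -20$)
$B{\left(O \right)} = - \frac{8}{-20 + O}$ ($B{\left(O \right)} = \frac{\frac{O + O}{O + 0} - 10}{O - 20} = \frac{\frac{2 O}{O} - 10}{-20 + O} = \frac{2 - 10}{-20 + O} = - \frac{8}{-20 + O}$)
$\left(B{\left(-11 \right)} - 66\right) \left(-27 + 25\right) = \left(- \frac{8}{-20 - 11} - 66\right) \left(-27 + 25\right) = \left(- \frac{8}{-31} - 66\right) \left(-2\right) = \left(\left(-8\right) \left(- \frac{1}{31}\right) - 66\right) \left(-2\right) = \left(\frac{8}{31} - 66\right) \left(-2\right) = \left(- \frac{2038}{31}\right) \left(-2\right) = \frac{4076}{31}$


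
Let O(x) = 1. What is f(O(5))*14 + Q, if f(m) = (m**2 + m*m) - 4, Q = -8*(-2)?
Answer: -12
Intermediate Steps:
Q = 16
f(m) = -4 + 2*m**2 (f(m) = (m**2 + m**2) - 4 = 2*m**2 - 4 = -4 + 2*m**2)
f(O(5))*14 + Q = (-4 + 2*1**2)*14 + 16 = (-4 + 2*1)*14 + 16 = (-4 + 2)*14 + 16 = -2*14 + 16 = -28 + 16 = -12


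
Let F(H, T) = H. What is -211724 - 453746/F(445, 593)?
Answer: -94670926/445 ≈ -2.1274e+5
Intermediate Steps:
-211724 - 453746/F(445, 593) = -211724 - 453746/445 = -94670926/445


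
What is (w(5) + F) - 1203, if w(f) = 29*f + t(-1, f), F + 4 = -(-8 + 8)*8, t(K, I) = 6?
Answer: -1056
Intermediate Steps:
F = -4 (F = -4 - (-8 + 8)*8 = -4 - 1*0*8 = -4 + 0*8 = -4 + 0 = -4)
w(f) = 6 + 29*f (w(f) = 29*f + 6 = 6 + 29*f)
(w(5) + F) - 1203 = ((6 + 29*5) - 4) - 1203 = ((6 + 145) - 4) - 1203 = (151 - 4) - 1203 = 147 - 1203 = -1056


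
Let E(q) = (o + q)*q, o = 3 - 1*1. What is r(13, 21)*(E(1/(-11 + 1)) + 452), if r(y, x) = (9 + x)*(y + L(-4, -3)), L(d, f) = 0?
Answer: 1762059/10 ≈ 1.7621e+5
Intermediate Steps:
o = 2 (o = 3 - 1 = 2)
r(y, x) = y*(9 + x) (r(y, x) = (9 + x)*(y + 0) = (9 + x)*y = y*(9 + x))
E(q) = q*(2 + q) (E(q) = (2 + q)*q = q*(2 + q))
r(13, 21)*(E(1/(-11 + 1)) + 452) = (13*(9 + 21))*((2 + 1/(-11 + 1))/(-11 + 1) + 452) = (13*30)*((2 + 1/(-10))/(-10) + 452) = 390*(-(2 - 1/10)/10 + 452) = 390*(-1/10*19/10 + 452) = 390*(-19/100 + 452) = 390*(45181/100) = 1762059/10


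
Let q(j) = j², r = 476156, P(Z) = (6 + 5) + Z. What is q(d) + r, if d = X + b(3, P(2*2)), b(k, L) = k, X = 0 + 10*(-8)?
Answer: 482085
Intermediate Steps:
X = -80 (X = 0 - 80 = -80)
P(Z) = 11 + Z
d = -77 (d = -80 + 3 = -77)
q(d) + r = (-77)² + 476156 = 5929 + 476156 = 482085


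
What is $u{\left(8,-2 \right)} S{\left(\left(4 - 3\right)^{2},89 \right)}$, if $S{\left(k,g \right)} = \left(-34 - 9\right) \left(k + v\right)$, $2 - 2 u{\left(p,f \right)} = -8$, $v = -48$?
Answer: $10105$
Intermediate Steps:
$u{\left(p,f \right)} = 5$ ($u{\left(p,f \right)} = 1 - -4 = 1 + 4 = 5$)
$S{\left(k,g \right)} = 2064 - 43 k$ ($S{\left(k,g \right)} = \left(-34 - 9\right) \left(k - 48\right) = - 43 \left(-48 + k\right) = 2064 - 43 k$)
$u{\left(8,-2 \right)} S{\left(\left(4 - 3\right)^{2},89 \right)} = 5 \left(2064 - 43 \left(4 - 3\right)^{2}\right) = 5 \left(2064 - 43 \cdot 1^{2}\right) = 5 \left(2064 - 43\right) = 5 \cdot 2021 = 10105$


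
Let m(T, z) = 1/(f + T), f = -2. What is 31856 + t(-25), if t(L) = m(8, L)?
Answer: 191137/6 ≈ 31856.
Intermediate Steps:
m(T, z) = 1/(-2 + T)
t(L) = 1/6 (t(L) = 1/(-2 + 8) = 1/6)
31856 + t(-25) = 31856 + 1/6 = 191137/6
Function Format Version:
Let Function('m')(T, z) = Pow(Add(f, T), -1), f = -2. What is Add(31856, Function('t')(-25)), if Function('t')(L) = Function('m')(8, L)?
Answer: Rational(191137, 6) ≈ 31856.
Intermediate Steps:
Function('m')(T, z) = Pow(Add(-2, T), -1)
Function('t')(L) = Rational(1, 6) (Function('t')(L) = Pow(Add(-2, 8), -1) = Pow(6, -1) = Rational(1, 6))
Add(31856, Function('t')(-25)) = Add(31856, Rational(1, 6)) = Rational(191137, 6)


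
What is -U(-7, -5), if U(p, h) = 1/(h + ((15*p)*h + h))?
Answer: -1/515 ≈ -0.0019417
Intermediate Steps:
U(p, h) = 1/(2*h + 15*h*p) (U(p, h) = 1/(h + (15*h*p + h)) = 1/(h + (h + 15*h*p)) = 1/(2*h + 15*h*p))
-U(-7, -5) = -1/((-5)*(2 + 15*(-7))) = -(-1)/(5*(2 - 105)) = -(-1)/(5*(-103)) = -(-1)*(-1)/(5*103) = -1*1/515 = -1/515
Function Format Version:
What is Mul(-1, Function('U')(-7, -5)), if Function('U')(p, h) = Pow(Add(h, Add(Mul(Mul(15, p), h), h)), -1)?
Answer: Rational(-1, 515) ≈ -0.0019417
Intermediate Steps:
Function('U')(p, h) = Pow(Add(Mul(2, h), Mul(15, h, p)), -1) (Function('U')(p, h) = Pow(Add(h, Add(Mul(15, h, p), h)), -1) = Pow(Add(h, Add(h, Mul(15, h, p))), -1) = Pow(Add(Mul(2, h), Mul(15, h, p)), -1))
Mul(-1, Function('U')(-7, -5)) = Mul(-1, Mul(Pow(-5, -1), Pow(Add(2, Mul(15, -7)), -1))) = Mul(-1, Mul(Rational(-1, 5), Pow(Add(2, -105), -1))) = Mul(-1, Mul(Rational(-1, 5), Pow(-103, -1))) = Mul(-1, Mul(Rational(-1, 5), Rational(-1, 103))) = Mul(-1, Rational(1, 515)) = Rational(-1, 515)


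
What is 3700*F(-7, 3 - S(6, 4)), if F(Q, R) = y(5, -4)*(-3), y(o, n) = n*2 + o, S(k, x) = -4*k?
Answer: 33300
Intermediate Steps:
y(o, n) = o + 2*n (y(o, n) = 2*n + o = o + 2*n)
F(Q, R) = 9 (F(Q, R) = (5 + 2*(-4))*(-3) = (5 - 8)*(-3) = -3*(-3) = 9)
3700*F(-7, 3 - S(6, 4)) = 3700*9 = 33300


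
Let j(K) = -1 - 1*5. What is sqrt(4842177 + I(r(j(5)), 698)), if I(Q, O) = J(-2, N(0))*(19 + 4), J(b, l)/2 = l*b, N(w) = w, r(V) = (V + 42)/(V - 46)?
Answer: sqrt(4842177) ≈ 2200.5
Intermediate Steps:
j(K) = -6 (j(K) = -1 - 5 = -6)
r(V) = (42 + V)/(-46 + V)
J(b, l) = 2*b*l (J(b, l) = 2*(l*b) = 2*(b*l) = 2*b*l)
I(Q, O) = 0 (I(Q, O) = (2*(-2)*0)*(19 + 4) = 0*23 = 0)
sqrt(4842177 + I(r(j(5)), 698)) = sqrt(4842177 + 0) = sqrt(4842177)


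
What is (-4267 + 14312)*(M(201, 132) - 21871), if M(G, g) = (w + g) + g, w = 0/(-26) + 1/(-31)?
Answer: -6728321810/31 ≈ -2.1704e+8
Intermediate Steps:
w = -1/31 (w = 0*(-1/26) + 1*(-1/31) = 0 - 1/31 = -1/31 ≈ -0.032258)
M(G, g) = -1/31 + 2*g (M(G, g) = (-1/31 + g) + g = -1/31 + 2*g)
(-4267 + 14312)*(M(201, 132) - 21871) = (-4267 + 14312)*((-1/31 + 2*132) - 21871) = 10045*((-1/31 + 264) - 21871) = 10045*(8183/31 - 21871) = 10045*(-669818/31) = -6728321810/31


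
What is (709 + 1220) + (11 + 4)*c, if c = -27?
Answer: 1524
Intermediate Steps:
(709 + 1220) + (11 + 4)*c = (709 + 1220) + (11 + 4)*(-27) = 1929 + 15*(-27) = 1929 - 405 = 1524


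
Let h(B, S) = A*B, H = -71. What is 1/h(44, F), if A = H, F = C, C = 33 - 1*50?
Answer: -1/3124 ≈ -0.00032010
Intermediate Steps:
C = -17 (C = 33 - 50 = -17)
F = -17
A = -71
h(B, S) = -71*B
1/h(44, F) = 1/(-71*44) = 1/(-3124) = -1/3124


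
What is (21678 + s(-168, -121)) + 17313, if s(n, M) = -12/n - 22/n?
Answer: 3275261/84 ≈ 38991.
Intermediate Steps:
s(n, M) = -34/n
(21678 + s(-168, -121)) + 17313 = (21678 - 34/(-168)) + 17313 = (21678 - 34*(-1/168)) + 17313 = (21678 + 17/84) + 17313 = 1820969/84 + 17313 = 3275261/84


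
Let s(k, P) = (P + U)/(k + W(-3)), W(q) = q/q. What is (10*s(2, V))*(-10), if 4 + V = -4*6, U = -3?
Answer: 3100/3 ≈ 1033.3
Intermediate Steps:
V = -28 (V = -4 - 4*6 = -4 - 24 = -28)
W(q) = 1
s(k, P) = (-3 + P)/(1 + k) (s(k, P) = (P - 3)/(k + 1) = (-3 + P)/(1 + k))
(10*s(2, V))*(-10) = (10*((-3 - 28)/(1 + 2)))*(-10) = (10*(-31/3))*(-10) = -310/3*(-10) = 3100/3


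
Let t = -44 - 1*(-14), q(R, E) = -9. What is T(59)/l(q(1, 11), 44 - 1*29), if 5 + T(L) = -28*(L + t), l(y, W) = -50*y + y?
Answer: -817/441 ≈ -1.8526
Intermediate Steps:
l(y, W) = -49*y
t = -30 (t = -44 + 14 = -30)
T(L) = 835 - 28*L (T(L) = -5 - 28*(L - 30) = -5 - 28*(-30 + L) = -5 - (-840 + 28*L) = -5 + (840 - 28*L) = 835 - 28*L)
T(59)/l(q(1, 11), 44 - 1*29) = (835 - 28*59)/((-49*(-9))) = (835 - 1652)/441 = -817*1/441 = -817/441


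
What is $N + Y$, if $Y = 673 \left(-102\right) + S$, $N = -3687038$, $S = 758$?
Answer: $-3754926$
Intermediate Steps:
$Y = -67888$ ($Y = 673 \left(-102\right) + 758 = -68646 + 758 = -67888$)
$N + Y = -3687038 - 67888 = -3754926$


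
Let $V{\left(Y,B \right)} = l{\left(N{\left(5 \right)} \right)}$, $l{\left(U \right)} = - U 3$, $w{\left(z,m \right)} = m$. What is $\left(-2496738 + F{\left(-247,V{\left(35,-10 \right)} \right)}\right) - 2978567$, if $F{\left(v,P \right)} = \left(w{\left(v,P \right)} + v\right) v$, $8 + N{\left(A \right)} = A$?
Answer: $-5416519$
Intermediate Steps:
$N{\left(A \right)} = -8 + A$
$l{\left(U \right)} = - 3 U$
$V{\left(Y,B \right)} = 9$ ($V{\left(Y,B \right)} = - 3 \left(-8 + 5\right) = \left(-3\right) \left(-3\right) = 9$)
$F{\left(v,P \right)} = v \left(P + v\right)$ ($F{\left(v,P \right)} = \left(P + v\right) v = v \left(P + v\right)$)
$\left(-2496738 + F{\left(-247,V{\left(35,-10 \right)} \right)}\right) - 2978567 = \left(-2496738 - 247 \left(9 - 247\right)\right) - 2978567 = \left(-2496738 - -58786\right) - 2978567 = \left(-2496738 + 58786\right) - 2978567 = -2437952 - 2978567 = -5416519$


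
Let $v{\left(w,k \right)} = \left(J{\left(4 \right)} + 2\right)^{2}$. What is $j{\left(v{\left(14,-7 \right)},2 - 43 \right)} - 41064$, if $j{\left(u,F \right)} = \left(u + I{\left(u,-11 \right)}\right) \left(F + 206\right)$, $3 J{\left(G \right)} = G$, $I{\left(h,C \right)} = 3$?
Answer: $- \frac{116207}{3} \approx -38736.0$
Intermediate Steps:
$J{\left(G \right)} = \frac{G}{3}$
$v{\left(w,k \right)} = \frac{100}{9}$ ($v{\left(w,k \right)} = \left(\frac{1}{3} \cdot 4 + 2\right)^{2} = \left(\frac{4}{3} + 2\right)^{2} = \left(\frac{10}{3}\right)^{2} = \frac{100}{9}$)
$j{\left(u,F \right)} = \left(3 + u\right) \left(206 + F\right)$ ($j{\left(u,F \right)} = \left(u + 3\right) \left(F + 206\right) = \left(3 + u\right) \left(206 + F\right)$)
$j{\left(v{\left(14,-7 \right)},2 - 43 \right)} - 41064 = \left(618 + 3 \left(2 - 43\right) + 206 \cdot \frac{100}{9} + \left(2 - 43\right) \frac{100}{9}\right) - 41064 = \left(618 + 3 \left(-41\right) + \frac{20600}{9} - \frac{4100}{9}\right) - 41064 = \left(618 - 123 + \frac{20600}{9} - \frac{4100}{9}\right) - 41064 = \frac{6985}{3} - 41064 = - \frac{116207}{3}$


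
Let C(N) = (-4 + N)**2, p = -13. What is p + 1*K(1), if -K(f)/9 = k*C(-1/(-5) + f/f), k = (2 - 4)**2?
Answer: -7381/25 ≈ -295.24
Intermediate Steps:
k = 4 (k = (-2)**2 = 4)
K(f) = -7056/25 (K(f) = -36*(-4 + (-1/(-5) + f/f))**2 = -36*(-4 + (-1*(-1/5) + 1))**2 = -36*(-4 + (1/5 + 1))**2 = -36*(-4 + 6/5)**2 = -36*(-14/5)**2 = -36*196/25 = -9*784/25 = -7056/25)
p + 1*K(1) = -13 + 1*(-7056/25) = -13 - 7056/25 = -7381/25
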